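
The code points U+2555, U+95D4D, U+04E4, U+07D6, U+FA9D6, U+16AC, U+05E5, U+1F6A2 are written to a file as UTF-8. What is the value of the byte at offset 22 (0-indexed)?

0x9A

U+2555 → 3-byte form E2 95 95 at offsets 0–2.
U+95D4D → 4-byte form F2 95 B5 8D at offsets 3–6.
U+04E4 → 2-byte form D3 A4 at offsets 7–8.
U+07D6 → 2-byte form DF 96 at offsets 9–10.
U+FA9D6 → 4-byte form F3 BA A7 96 at offsets 11–14.
U+16AC → 3-byte form E1 9A AC at offsets 15–17.
U+05E5 → 2-byte form D7 A5 at offsets 18–19.
U+1F6A2 → 4-byte form F0 9F 9A A2 at offsets 20–23.
Offset 22 falls in char 8's range; it's byte 3 of F0 9F 9A A2 = 0x9A.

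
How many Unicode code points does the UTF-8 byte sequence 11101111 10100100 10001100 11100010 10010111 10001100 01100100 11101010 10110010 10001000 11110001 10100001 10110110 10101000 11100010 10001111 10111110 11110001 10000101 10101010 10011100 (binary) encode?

Byte at offset 0: 0xEF = 11101111 → 3-byte char (#1). Advance 3.
Byte at offset 3: 0xE2 = 11100010 → 3-byte char (#2). Advance 3.
Byte at offset 6: 0x64 = 01100100 → 1-byte char (#3). Advance 1.
Byte at offset 7: 0xEA = 11101010 → 3-byte char (#4). Advance 3.
Byte at offset 10: 0xF1 = 11110001 → 4-byte char (#5). Advance 4.
Byte at offset 14: 0xE2 = 11100010 → 3-byte char (#6). Advance 3.
Byte at offset 17: 0xF1 = 11110001 → 4-byte char (#7). Advance 4.
Reached end at offset 21 after 7 code points.

7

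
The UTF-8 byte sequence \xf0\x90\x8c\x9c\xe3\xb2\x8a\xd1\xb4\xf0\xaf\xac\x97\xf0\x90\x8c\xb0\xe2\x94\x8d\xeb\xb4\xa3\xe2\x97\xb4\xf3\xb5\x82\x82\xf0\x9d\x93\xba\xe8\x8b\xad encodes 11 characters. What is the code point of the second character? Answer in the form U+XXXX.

Offset 0: leading byte 0xF0 = 11110000 → 4-byte char #1 = F0 90 8C 9C.
Offset 4: leading byte 0xE3 = 11100011 → 3-byte char #2 = E3 B2 8A.
Leading byte 0xE3 = 11100011 matches 1110xxxx → 3-byte sequence.
Byte 1: 0xE3 = 11100011, payload 0011 (4 bits).
Byte 2: 0xB2 = 10110010 (10xxxxxx ✓), payload 110010.
Byte 3: 0x8A = 10001010 (10xxxxxx ✓), payload 001010.
Concatenate: 0011110010001010 = 0x3C8A (16 bits → U+3C8A).

U+3C8A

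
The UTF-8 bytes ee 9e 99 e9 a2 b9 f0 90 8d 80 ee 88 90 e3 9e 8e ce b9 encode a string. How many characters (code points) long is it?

6

Byte at offset 0: 0xEE = 11101110 → 3-byte char (#1). Advance 3.
Byte at offset 3: 0xE9 = 11101001 → 3-byte char (#2). Advance 3.
Byte at offset 6: 0xF0 = 11110000 → 4-byte char (#3). Advance 4.
Byte at offset 10: 0xEE = 11101110 → 3-byte char (#4). Advance 3.
Byte at offset 13: 0xE3 = 11100011 → 3-byte char (#5). Advance 3.
Byte at offset 16: 0xCE = 11001110 → 2-byte char (#6). Advance 2.
Reached end at offset 18 after 6 code points.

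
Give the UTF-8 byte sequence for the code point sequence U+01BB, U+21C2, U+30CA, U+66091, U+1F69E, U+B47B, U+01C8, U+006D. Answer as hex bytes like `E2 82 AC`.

U+01BB: 2-byte form → C6 BB.
U+21C2: 3-byte form → E2 87 82.
U+30CA: 3-byte form → E3 83 8A.
U+66091: 4-byte form → F1 A6 82 91.
U+1F69E: 4-byte form → F0 9F 9A 9E.
U+B47B: 3-byte form → EB 91 BB.
U+01C8: 2-byte form → C7 88.
U+006D: 1-byte form → 6D.
Concatenated (22 bytes): C6 BB E2 87 82 E3 83 8A F1 A6 82 91 F0 9F 9A 9E EB 91 BB C7 88 6D.

C6 BB E2 87 82 E3 83 8A F1 A6 82 91 F0 9F 9A 9E EB 91 BB C7 88 6D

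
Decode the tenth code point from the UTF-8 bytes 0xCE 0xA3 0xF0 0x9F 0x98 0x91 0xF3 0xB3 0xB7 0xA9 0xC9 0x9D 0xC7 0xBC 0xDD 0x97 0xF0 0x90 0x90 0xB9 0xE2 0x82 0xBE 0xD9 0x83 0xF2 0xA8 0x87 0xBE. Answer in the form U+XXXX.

U+A81FE

Offset 0: leading byte 0xCE = 11001110 → 2-byte char #1 = CE A3.
Offset 2: leading byte 0xF0 = 11110000 → 4-byte char #2 = F0 9F 98 91.
Offset 6: leading byte 0xF3 = 11110011 → 4-byte char #3 = F3 B3 B7 A9.
Offset 10: leading byte 0xC9 = 11001001 → 2-byte char #4 = C9 9D.
Offset 12: leading byte 0xC7 = 11000111 → 2-byte char #5 = C7 BC.
Offset 14: leading byte 0xDD = 11011101 → 2-byte char #6 = DD 97.
Offset 16: leading byte 0xF0 = 11110000 → 4-byte char #7 = F0 90 90 B9.
Offset 20: leading byte 0xE2 = 11100010 → 3-byte char #8 = E2 82 BE.
Offset 23: leading byte 0xD9 = 11011001 → 2-byte char #9 = D9 83.
Offset 25: leading byte 0xF2 = 11110010 → 4-byte char #10 = F2 A8 87 BE.
Leading byte 0xF2 = 11110010 matches 11110xxx → 4-byte sequence.
Byte 1: 0xF2 = 11110010, payload 010 (3 bits).
Byte 2: 0xA8 = 10101000 (10xxxxxx ✓), payload 101000.
Byte 3: 0x87 = 10000111 (10xxxxxx ✓), payload 000111.
Byte 4: 0xBE = 10111110 (10xxxxxx ✓), payload 111110.
Concatenate: 010101000000111111110 = 0xA81FE (21 bits → U+A81FE).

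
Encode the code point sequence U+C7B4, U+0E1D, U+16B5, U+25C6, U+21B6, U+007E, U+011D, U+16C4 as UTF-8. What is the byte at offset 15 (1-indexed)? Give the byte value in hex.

1-indexed offset 15 is 0-indexed offset 14.
U+C7B4 → 3-byte form EC 9E B4 at offsets 0–2.
U+0E1D → 3-byte form E0 B8 9D at offsets 3–5.
U+16B5 → 3-byte form E1 9A B5 at offsets 6–8.
U+25C6 → 3-byte form E2 97 86 at offsets 9–11.
U+21B6 → 3-byte form E2 86 B6 at offsets 12–14.
Offset 14 falls in char 5's range; it's byte 3 of E2 86 B6 = 0xB6.

0xB6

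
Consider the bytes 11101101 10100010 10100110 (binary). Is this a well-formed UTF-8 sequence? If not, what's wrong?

invalid (encodes a surrogate (U+D800–U+DFFF))

Structurally a 3-byte sequence; payload = 0xD8A6.
But 0xD8A6 is in U+D800–U+DFFF, the surrogate range. Surrogates are not Unicode scalar values and are forbidden in UTF-8.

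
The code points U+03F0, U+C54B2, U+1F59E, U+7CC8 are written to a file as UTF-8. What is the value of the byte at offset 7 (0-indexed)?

0x9F

U+03F0 → 2-byte form CF B0 at offsets 0–1.
U+C54B2 → 4-byte form F3 85 92 B2 at offsets 2–5.
U+1F59E → 4-byte form F0 9F 96 9E at offsets 6–9.
Offset 7 falls in char 3's range; it's byte 2 of F0 9F 96 9E = 0x9F.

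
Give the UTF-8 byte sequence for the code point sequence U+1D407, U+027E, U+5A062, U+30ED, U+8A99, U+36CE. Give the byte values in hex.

U+1D407: 4-byte form → F0 9D 90 87.
U+027E: 2-byte form → C9 BE.
U+5A062: 4-byte form → F1 9A 81 A2.
U+30ED: 3-byte form → E3 83 AD.
U+8A99: 3-byte form → E8 AA 99.
U+36CE: 3-byte form → E3 9B 8E.
Concatenated (19 bytes): F0 9D 90 87 C9 BE F1 9A 81 A2 E3 83 AD E8 AA 99 E3 9B 8E.

F0 9D 90 87 C9 BE F1 9A 81 A2 E3 83 AD E8 AA 99 E3 9B 8E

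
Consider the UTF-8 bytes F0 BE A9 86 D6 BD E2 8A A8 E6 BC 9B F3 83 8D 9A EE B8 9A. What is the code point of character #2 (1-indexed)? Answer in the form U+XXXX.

Offset 0: leading byte 0xF0 = 11110000 → 4-byte char #1 = F0 BE A9 86.
Offset 4: leading byte 0xD6 = 11010110 → 2-byte char #2 = D6 BD.
Leading byte 0xD6 = 11010110 matches 110xxxxx → 2-byte sequence.
Byte 1: 0xD6 = 11010110, payload 10110 (5 bits).
Byte 2: 0xBD = 10111101 (10xxxxxx ✓), payload 111101.
Concatenate: 10110111101 = 0x5BD (11 bits → U+05BD).

U+05BD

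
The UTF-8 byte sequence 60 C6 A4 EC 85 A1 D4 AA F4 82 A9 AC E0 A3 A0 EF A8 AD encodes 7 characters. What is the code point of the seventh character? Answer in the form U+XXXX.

Offset 0: leading byte 0x60 = 01100000 → 1-byte char #1 = 60.
Offset 1: leading byte 0xC6 = 11000110 → 2-byte char #2 = C6 A4.
Offset 3: leading byte 0xEC = 11101100 → 3-byte char #3 = EC 85 A1.
Offset 6: leading byte 0xD4 = 11010100 → 2-byte char #4 = D4 AA.
Offset 8: leading byte 0xF4 = 11110100 → 4-byte char #5 = F4 82 A9 AC.
Offset 12: leading byte 0xE0 = 11100000 → 3-byte char #6 = E0 A3 A0.
Offset 15: leading byte 0xEF = 11101111 → 3-byte char #7 = EF A8 AD.
Leading byte 0xEF = 11101111 matches 1110xxxx → 3-byte sequence.
Byte 1: 0xEF = 11101111, payload 1111 (4 bits).
Byte 2: 0xA8 = 10101000 (10xxxxxx ✓), payload 101000.
Byte 3: 0xAD = 10101101 (10xxxxxx ✓), payload 101101.
Concatenate: 1111101000101101 = 0xFA2D (16 bits → U+FA2D).

U+FA2D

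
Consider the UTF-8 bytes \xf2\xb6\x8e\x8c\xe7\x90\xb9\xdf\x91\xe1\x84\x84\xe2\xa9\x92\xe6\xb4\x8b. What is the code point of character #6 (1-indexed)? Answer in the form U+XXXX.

Offset 0: leading byte 0xF2 = 11110010 → 4-byte char #1 = F2 B6 8E 8C.
Offset 4: leading byte 0xE7 = 11100111 → 3-byte char #2 = E7 90 B9.
Offset 7: leading byte 0xDF = 11011111 → 2-byte char #3 = DF 91.
Offset 9: leading byte 0xE1 = 11100001 → 3-byte char #4 = E1 84 84.
Offset 12: leading byte 0xE2 = 11100010 → 3-byte char #5 = E2 A9 92.
Offset 15: leading byte 0xE6 = 11100110 → 3-byte char #6 = E6 B4 8B.
Leading byte 0xE6 = 11100110 matches 1110xxxx → 3-byte sequence.
Byte 1: 0xE6 = 11100110, payload 0110 (4 bits).
Byte 2: 0xB4 = 10110100 (10xxxxxx ✓), payload 110100.
Byte 3: 0x8B = 10001011 (10xxxxxx ✓), payload 001011.
Concatenate: 0110110100001011 = 0x6D0B (16 bits → U+6D0B).

U+6D0B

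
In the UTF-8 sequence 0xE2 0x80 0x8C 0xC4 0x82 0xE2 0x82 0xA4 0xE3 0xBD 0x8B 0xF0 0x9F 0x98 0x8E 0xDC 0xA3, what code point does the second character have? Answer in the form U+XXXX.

Offset 0: leading byte 0xE2 = 11100010 → 3-byte char #1 = E2 80 8C.
Offset 3: leading byte 0xC4 = 11000100 → 2-byte char #2 = C4 82.
Leading byte 0xC4 = 11000100 matches 110xxxxx → 2-byte sequence.
Byte 1: 0xC4 = 11000100, payload 00100 (5 bits).
Byte 2: 0x82 = 10000010 (10xxxxxx ✓), payload 000010.
Concatenate: 00100000010 = 0x102 (11 bits → U+0102).

U+0102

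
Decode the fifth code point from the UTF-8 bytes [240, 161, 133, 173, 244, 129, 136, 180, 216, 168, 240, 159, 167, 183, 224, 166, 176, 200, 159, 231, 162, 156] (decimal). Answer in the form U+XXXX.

Offset 0: leading byte 0xF0 = 11110000 → 4-byte char #1 = F0 A1 85 AD.
Offset 4: leading byte 0xF4 = 11110100 → 4-byte char #2 = F4 81 88 B4.
Offset 8: leading byte 0xD8 = 11011000 → 2-byte char #3 = D8 A8.
Offset 10: leading byte 0xF0 = 11110000 → 4-byte char #4 = F0 9F A7 B7.
Offset 14: leading byte 0xE0 = 11100000 → 3-byte char #5 = E0 A6 B0.
Leading byte 0xE0 = 11100000 matches 1110xxxx → 3-byte sequence.
Byte 1: 0xE0 = 11100000, payload 0000 (4 bits).
Byte 2: 0xA6 = 10100110 (10xxxxxx ✓), payload 100110.
Byte 3: 0xB0 = 10110000 (10xxxxxx ✓), payload 110000.
Concatenate: 0000100110110000 = 0x9B0 (16 bits → U+09B0).

U+09B0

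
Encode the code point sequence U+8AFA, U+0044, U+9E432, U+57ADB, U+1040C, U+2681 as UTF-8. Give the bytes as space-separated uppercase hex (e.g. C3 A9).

U+8AFA: 3-byte form → E8 AB BA.
U+0044: 1-byte form → 44.
U+9E432: 4-byte form → F2 9E 90 B2.
U+57ADB: 4-byte form → F1 97 AB 9B.
U+1040C: 4-byte form → F0 90 90 8C.
U+2681: 3-byte form → E2 9A 81.
Concatenated (19 bytes): E8 AB BA 44 F2 9E 90 B2 F1 97 AB 9B F0 90 90 8C E2 9A 81.

E8 AB BA 44 F2 9E 90 B2 F1 97 AB 9B F0 90 90 8C E2 9A 81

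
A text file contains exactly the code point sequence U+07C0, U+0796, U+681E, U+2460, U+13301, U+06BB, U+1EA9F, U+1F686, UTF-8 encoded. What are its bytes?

DF 80 DE 96 E6 A0 9E E2 91 A0 F0 93 8C 81 DA BB F0 9E AA 9F F0 9F 9A 86

U+07C0: 2-byte form → DF 80.
U+0796: 2-byte form → DE 96.
U+681E: 3-byte form → E6 A0 9E.
U+2460: 3-byte form → E2 91 A0.
U+13301: 4-byte form → F0 93 8C 81.
U+06BB: 2-byte form → DA BB.
U+1EA9F: 4-byte form → F0 9E AA 9F.
U+1F686: 4-byte form → F0 9F 9A 86.
Concatenated (24 bytes): DF 80 DE 96 E6 A0 9E E2 91 A0 F0 93 8C 81 DA BB F0 9E AA 9F F0 9F 9A 86.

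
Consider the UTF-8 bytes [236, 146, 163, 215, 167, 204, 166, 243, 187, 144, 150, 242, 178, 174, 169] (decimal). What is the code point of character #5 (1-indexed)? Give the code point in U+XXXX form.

U+B2BA9

Offset 0: leading byte 0xEC = 11101100 → 3-byte char #1 = EC 92 A3.
Offset 3: leading byte 0xD7 = 11010111 → 2-byte char #2 = D7 A7.
Offset 5: leading byte 0xCC = 11001100 → 2-byte char #3 = CC A6.
Offset 7: leading byte 0xF3 = 11110011 → 4-byte char #4 = F3 BB 90 96.
Offset 11: leading byte 0xF2 = 11110010 → 4-byte char #5 = F2 B2 AE A9.
Leading byte 0xF2 = 11110010 matches 11110xxx → 4-byte sequence.
Byte 1: 0xF2 = 11110010, payload 010 (3 bits).
Byte 2: 0xB2 = 10110010 (10xxxxxx ✓), payload 110010.
Byte 3: 0xAE = 10101110 (10xxxxxx ✓), payload 101110.
Byte 4: 0xA9 = 10101001 (10xxxxxx ✓), payload 101001.
Concatenate: 010110010101110101001 = 0xB2BA9 (21 bits → U+B2BA9).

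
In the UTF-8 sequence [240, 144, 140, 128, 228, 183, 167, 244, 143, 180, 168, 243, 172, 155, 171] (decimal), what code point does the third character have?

Offset 0: leading byte 0xF0 = 11110000 → 4-byte char #1 = F0 90 8C 80.
Offset 4: leading byte 0xE4 = 11100100 → 3-byte char #2 = E4 B7 A7.
Offset 7: leading byte 0xF4 = 11110100 → 4-byte char #3 = F4 8F B4 A8.
Leading byte 0xF4 = 11110100 matches 11110xxx → 4-byte sequence.
Byte 1: 0xF4 = 11110100, payload 100 (3 bits).
Byte 2: 0x8F = 10001111 (10xxxxxx ✓), payload 001111.
Byte 3: 0xB4 = 10110100 (10xxxxxx ✓), payload 110100.
Byte 4: 0xA8 = 10101000 (10xxxxxx ✓), payload 101000.
Concatenate: 100001111110100101000 = 0x10FD28 (21 bits → U+10FD28).

U+10FD28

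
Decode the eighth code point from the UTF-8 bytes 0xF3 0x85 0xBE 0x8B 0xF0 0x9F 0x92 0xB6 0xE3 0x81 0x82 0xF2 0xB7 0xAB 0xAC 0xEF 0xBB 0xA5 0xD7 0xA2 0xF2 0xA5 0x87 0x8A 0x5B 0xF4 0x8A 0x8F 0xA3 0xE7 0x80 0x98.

Offset 0: leading byte 0xF3 = 11110011 → 4-byte char #1 = F3 85 BE 8B.
Offset 4: leading byte 0xF0 = 11110000 → 4-byte char #2 = F0 9F 92 B6.
Offset 8: leading byte 0xE3 = 11100011 → 3-byte char #3 = E3 81 82.
Offset 11: leading byte 0xF2 = 11110010 → 4-byte char #4 = F2 B7 AB AC.
Offset 15: leading byte 0xEF = 11101111 → 3-byte char #5 = EF BB A5.
Offset 18: leading byte 0xD7 = 11010111 → 2-byte char #6 = D7 A2.
Offset 20: leading byte 0xF2 = 11110010 → 4-byte char #7 = F2 A5 87 8A.
Offset 24: leading byte 0x5B = 01011011 → 1-byte char #8 = 5B.
Leading byte 0x5B = 01011011 matches 0xxxxxxx → 1-byte sequence.
Byte 1: 0x5B = 01011011, payload 1011011 (7 bits).
Concatenate: 1011011 = 0x5B (7 bits → U+005B).

U+005B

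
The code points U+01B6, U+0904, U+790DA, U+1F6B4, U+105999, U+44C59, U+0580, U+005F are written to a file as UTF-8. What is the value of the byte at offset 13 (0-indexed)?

U+01B6 → 2-byte form C6 B6 at offsets 0–1.
U+0904 → 3-byte form E0 A4 84 at offsets 2–4.
U+790DA → 4-byte form F1 B9 83 9A at offsets 5–8.
U+1F6B4 → 4-byte form F0 9F 9A B4 at offsets 9–12.
U+105999 → 4-byte form F4 85 A6 99 at offsets 13–16.
Offset 13 falls in char 5's range; it's byte 1 of F4 85 A6 99 = 0xF4.

0xF4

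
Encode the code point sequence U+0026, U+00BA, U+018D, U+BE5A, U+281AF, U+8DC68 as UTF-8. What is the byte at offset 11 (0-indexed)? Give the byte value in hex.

U+0026 → 1-byte form 26 at offsets 0–0.
U+00BA → 2-byte form C2 BA at offsets 1–2.
U+018D → 2-byte form C6 8D at offsets 3–4.
U+BE5A → 3-byte form EB B9 9A at offsets 5–7.
U+281AF → 4-byte form F0 A8 86 AF at offsets 8–11.
Offset 11 falls in char 5's range; it's byte 4 of F0 A8 86 AF = 0xAF.

0xAF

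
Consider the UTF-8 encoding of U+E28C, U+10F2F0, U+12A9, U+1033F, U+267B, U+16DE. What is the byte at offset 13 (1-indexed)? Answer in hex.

0x8C

1-indexed offset 13 is 0-indexed offset 12.
U+E28C → 3-byte form EE 8A 8C at offsets 0–2.
U+10F2F0 → 4-byte form F4 8F 8B B0 at offsets 3–6.
U+12A9 → 3-byte form E1 8A A9 at offsets 7–9.
U+1033F → 4-byte form F0 90 8C BF at offsets 10–13.
Offset 12 falls in char 4's range; it's byte 3 of F0 90 8C BF = 0x8C.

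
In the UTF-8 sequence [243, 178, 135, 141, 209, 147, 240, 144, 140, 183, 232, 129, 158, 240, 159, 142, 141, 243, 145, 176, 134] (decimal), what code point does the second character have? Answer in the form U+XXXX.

Offset 0: leading byte 0xF3 = 11110011 → 4-byte char #1 = F3 B2 87 8D.
Offset 4: leading byte 0xD1 = 11010001 → 2-byte char #2 = D1 93.
Leading byte 0xD1 = 11010001 matches 110xxxxx → 2-byte sequence.
Byte 1: 0xD1 = 11010001, payload 10001 (5 bits).
Byte 2: 0x93 = 10010011 (10xxxxxx ✓), payload 010011.
Concatenate: 10001010011 = 0x453 (11 bits → U+0453).

U+0453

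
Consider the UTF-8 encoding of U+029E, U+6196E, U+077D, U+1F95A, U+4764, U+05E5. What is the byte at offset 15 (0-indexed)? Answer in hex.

0xD7

U+029E → 2-byte form CA 9E at offsets 0–1.
U+6196E → 4-byte form F1 A1 A5 AE at offsets 2–5.
U+077D → 2-byte form DD BD at offsets 6–7.
U+1F95A → 4-byte form F0 9F A5 9A at offsets 8–11.
U+4764 → 3-byte form E4 9D A4 at offsets 12–14.
U+05E5 → 2-byte form D7 A5 at offsets 15–16.
Offset 15 falls in char 6's range; it's byte 1 of D7 A5 = 0xD7.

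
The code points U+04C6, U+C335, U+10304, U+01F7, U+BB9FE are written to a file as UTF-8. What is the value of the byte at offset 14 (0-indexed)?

0xBE

U+04C6 → 2-byte form D3 86 at offsets 0–1.
U+C335 → 3-byte form EC 8C B5 at offsets 2–4.
U+10304 → 4-byte form F0 90 8C 84 at offsets 5–8.
U+01F7 → 2-byte form C7 B7 at offsets 9–10.
U+BB9FE → 4-byte form F2 BB A7 BE at offsets 11–14.
Offset 14 falls in char 5's range; it's byte 4 of F2 BB A7 BE = 0xBE.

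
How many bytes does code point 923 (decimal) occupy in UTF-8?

U+039B = 0x39B. UTF-8 uses 1 byte below 0x80, 2 below 0x800, 3 below 0x10000, 4 up to 0x10FFFF. 0x39B is in U+0080–U+07FF → 2 bytes.

2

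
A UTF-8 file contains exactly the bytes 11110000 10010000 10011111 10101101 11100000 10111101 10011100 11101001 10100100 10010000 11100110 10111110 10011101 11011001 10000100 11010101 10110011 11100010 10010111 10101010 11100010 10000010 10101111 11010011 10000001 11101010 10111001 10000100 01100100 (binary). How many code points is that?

11

Byte at offset 0: 0xF0 = 11110000 → 4-byte char (#1). Advance 4.
Byte at offset 4: 0xE0 = 11100000 → 3-byte char (#2). Advance 3.
Byte at offset 7: 0xE9 = 11101001 → 3-byte char (#3). Advance 3.
Byte at offset 10: 0xE6 = 11100110 → 3-byte char (#4). Advance 3.
Byte at offset 13: 0xD9 = 11011001 → 2-byte char (#5). Advance 2.
Byte at offset 15: 0xD5 = 11010101 → 2-byte char (#6). Advance 2.
Byte at offset 17: 0xE2 = 11100010 → 3-byte char (#7). Advance 3.
Byte at offset 20: 0xE2 = 11100010 → 3-byte char (#8). Advance 3.
Byte at offset 23: 0xD3 = 11010011 → 2-byte char (#9). Advance 2.
Byte at offset 25: 0xEA = 11101010 → 3-byte char (#10). Advance 3.
Byte at offset 28: 0x64 = 01100100 → 1-byte char (#11). Advance 1.
Reached end at offset 29 after 11 code points.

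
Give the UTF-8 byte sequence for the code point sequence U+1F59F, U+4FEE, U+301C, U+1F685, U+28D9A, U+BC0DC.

F0 9F 96 9F E4 BF AE E3 80 9C F0 9F 9A 85 F0 A8 B6 9A F2 BC 83 9C

U+1F59F: 4-byte form → F0 9F 96 9F.
U+4FEE: 3-byte form → E4 BF AE.
U+301C: 3-byte form → E3 80 9C.
U+1F685: 4-byte form → F0 9F 9A 85.
U+28D9A: 4-byte form → F0 A8 B6 9A.
U+BC0DC: 4-byte form → F2 BC 83 9C.
Concatenated (22 bytes): F0 9F 96 9F E4 BF AE E3 80 9C F0 9F 9A 85 F0 A8 B6 9A F2 BC 83 9C.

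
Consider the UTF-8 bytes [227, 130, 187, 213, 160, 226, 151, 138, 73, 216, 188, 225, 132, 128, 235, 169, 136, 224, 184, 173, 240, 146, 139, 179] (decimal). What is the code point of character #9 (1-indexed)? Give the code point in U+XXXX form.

Offset 0: leading byte 0xE3 = 11100011 → 3-byte char #1 = E3 82 BB.
Offset 3: leading byte 0xD5 = 11010101 → 2-byte char #2 = D5 A0.
Offset 5: leading byte 0xE2 = 11100010 → 3-byte char #3 = E2 97 8A.
Offset 8: leading byte 0x49 = 01001001 → 1-byte char #4 = 49.
Offset 9: leading byte 0xD8 = 11011000 → 2-byte char #5 = D8 BC.
Offset 11: leading byte 0xE1 = 11100001 → 3-byte char #6 = E1 84 80.
Offset 14: leading byte 0xEB = 11101011 → 3-byte char #7 = EB A9 88.
Offset 17: leading byte 0xE0 = 11100000 → 3-byte char #8 = E0 B8 AD.
Offset 20: leading byte 0xF0 = 11110000 → 4-byte char #9 = F0 92 8B B3.
Leading byte 0xF0 = 11110000 matches 11110xxx → 4-byte sequence.
Byte 1: 0xF0 = 11110000, payload 000 (3 bits).
Byte 2: 0x92 = 10010010 (10xxxxxx ✓), payload 010010.
Byte 3: 0x8B = 10001011 (10xxxxxx ✓), payload 001011.
Byte 4: 0xB3 = 10110011 (10xxxxxx ✓), payload 110011.
Concatenate: 000010010001011110011 = 0x122F3 (21 bits → U+122F3).

U+122F3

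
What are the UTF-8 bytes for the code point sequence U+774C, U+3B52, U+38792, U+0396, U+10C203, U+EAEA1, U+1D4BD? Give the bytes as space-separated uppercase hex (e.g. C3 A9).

U+774C: 3-byte form → E7 9D 8C.
U+3B52: 3-byte form → E3 AD 92.
U+38792: 4-byte form → F0 B8 9E 92.
U+0396: 2-byte form → CE 96.
U+10C203: 4-byte form → F4 8C 88 83.
U+EAEA1: 4-byte form → F3 AA BA A1.
U+1D4BD: 4-byte form → F0 9D 92 BD.
Concatenated (24 bytes): E7 9D 8C E3 AD 92 F0 B8 9E 92 CE 96 F4 8C 88 83 F3 AA BA A1 F0 9D 92 BD.

E7 9D 8C E3 AD 92 F0 B8 9E 92 CE 96 F4 8C 88 83 F3 AA BA A1 F0 9D 92 BD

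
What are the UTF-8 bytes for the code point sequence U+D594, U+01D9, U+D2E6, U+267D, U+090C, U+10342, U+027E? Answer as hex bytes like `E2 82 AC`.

U+D594: 3-byte form → ED 96 94.
U+01D9: 2-byte form → C7 99.
U+D2E6: 3-byte form → ED 8B A6.
U+267D: 3-byte form → E2 99 BD.
U+090C: 3-byte form → E0 A4 8C.
U+10342: 4-byte form → F0 90 8D 82.
U+027E: 2-byte form → C9 BE.
Concatenated (20 bytes): ED 96 94 C7 99 ED 8B A6 E2 99 BD E0 A4 8C F0 90 8D 82 C9 BE.

ED 96 94 C7 99 ED 8B A6 E2 99 BD E0 A4 8C F0 90 8D 82 C9 BE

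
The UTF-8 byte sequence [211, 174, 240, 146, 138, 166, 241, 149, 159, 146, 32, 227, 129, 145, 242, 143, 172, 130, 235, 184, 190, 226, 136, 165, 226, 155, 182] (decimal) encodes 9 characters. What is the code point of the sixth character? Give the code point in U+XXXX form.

Offset 0: leading byte 0xD3 = 11010011 → 2-byte char #1 = D3 AE.
Offset 2: leading byte 0xF0 = 11110000 → 4-byte char #2 = F0 92 8A A6.
Offset 6: leading byte 0xF1 = 11110001 → 4-byte char #3 = F1 95 9F 92.
Offset 10: leading byte 0x20 = 00100000 → 1-byte char #4 = 20.
Offset 11: leading byte 0xE3 = 11100011 → 3-byte char #5 = E3 81 91.
Offset 14: leading byte 0xF2 = 11110010 → 4-byte char #6 = F2 8F AC 82.
Leading byte 0xF2 = 11110010 matches 11110xxx → 4-byte sequence.
Byte 1: 0xF2 = 11110010, payload 010 (3 bits).
Byte 2: 0x8F = 10001111 (10xxxxxx ✓), payload 001111.
Byte 3: 0xAC = 10101100 (10xxxxxx ✓), payload 101100.
Byte 4: 0x82 = 10000010 (10xxxxxx ✓), payload 000010.
Concatenate: 010001111101100000010 = 0x8FB02 (21 bits → U+8FB02).

U+8FB02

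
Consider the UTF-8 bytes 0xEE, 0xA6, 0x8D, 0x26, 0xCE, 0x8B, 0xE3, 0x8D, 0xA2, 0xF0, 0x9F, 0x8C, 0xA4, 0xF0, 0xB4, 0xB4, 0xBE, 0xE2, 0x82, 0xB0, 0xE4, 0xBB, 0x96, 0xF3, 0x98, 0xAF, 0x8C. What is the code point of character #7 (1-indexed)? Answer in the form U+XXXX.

U+20B0

Offset 0: leading byte 0xEE = 11101110 → 3-byte char #1 = EE A6 8D.
Offset 3: leading byte 0x26 = 00100110 → 1-byte char #2 = 26.
Offset 4: leading byte 0xCE = 11001110 → 2-byte char #3 = CE 8B.
Offset 6: leading byte 0xE3 = 11100011 → 3-byte char #4 = E3 8D A2.
Offset 9: leading byte 0xF0 = 11110000 → 4-byte char #5 = F0 9F 8C A4.
Offset 13: leading byte 0xF0 = 11110000 → 4-byte char #6 = F0 B4 B4 BE.
Offset 17: leading byte 0xE2 = 11100010 → 3-byte char #7 = E2 82 B0.
Leading byte 0xE2 = 11100010 matches 1110xxxx → 3-byte sequence.
Byte 1: 0xE2 = 11100010, payload 0010 (4 bits).
Byte 2: 0x82 = 10000010 (10xxxxxx ✓), payload 000010.
Byte 3: 0xB0 = 10110000 (10xxxxxx ✓), payload 110000.
Concatenate: 0010000010110000 = 0x20B0 (16 bits → U+20B0).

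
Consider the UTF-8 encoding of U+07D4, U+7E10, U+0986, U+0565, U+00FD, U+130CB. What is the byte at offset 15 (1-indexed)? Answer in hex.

0x83

1-indexed offset 15 is 0-indexed offset 14.
U+07D4 → 2-byte form DF 94 at offsets 0–1.
U+7E10 → 3-byte form E7 B8 90 at offsets 2–4.
U+0986 → 3-byte form E0 A6 86 at offsets 5–7.
U+0565 → 2-byte form D5 A5 at offsets 8–9.
U+00FD → 2-byte form C3 BD at offsets 10–11.
U+130CB → 4-byte form F0 93 83 8B at offsets 12–15.
Offset 14 falls in char 6's range; it's byte 3 of F0 93 83 8B = 0x83.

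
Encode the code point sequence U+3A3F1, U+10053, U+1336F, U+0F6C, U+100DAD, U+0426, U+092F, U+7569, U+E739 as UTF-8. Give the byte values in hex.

F0 BA 8F B1 F0 90 81 93 F0 93 8D AF E0 BD AC F4 80 B6 AD D0 A6 E0 A4 AF E7 95 A9 EE 9C B9

U+3A3F1: 4-byte form → F0 BA 8F B1.
U+10053: 4-byte form → F0 90 81 93.
U+1336F: 4-byte form → F0 93 8D AF.
U+0F6C: 3-byte form → E0 BD AC.
U+100DAD: 4-byte form → F4 80 B6 AD.
U+0426: 2-byte form → D0 A6.
U+092F: 3-byte form → E0 A4 AF.
U+7569: 3-byte form → E7 95 A9.
U+E739: 3-byte form → EE 9C B9.
Concatenated (30 bytes): F0 BA 8F B1 F0 90 81 93 F0 93 8D AF E0 BD AC F4 80 B6 AD D0 A6 E0 A4 AF E7 95 A9 EE 9C B9.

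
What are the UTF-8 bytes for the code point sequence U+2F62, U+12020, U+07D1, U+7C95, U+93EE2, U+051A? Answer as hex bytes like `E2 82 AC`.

U+2F62: 3-byte form → E2 BD A2.
U+12020: 4-byte form → F0 92 80 A0.
U+07D1: 2-byte form → DF 91.
U+7C95: 3-byte form → E7 B2 95.
U+93EE2: 4-byte form → F2 93 BB A2.
U+051A: 2-byte form → D4 9A.
Concatenated (18 bytes): E2 BD A2 F0 92 80 A0 DF 91 E7 B2 95 F2 93 BB A2 D4 9A.

E2 BD A2 F0 92 80 A0 DF 91 E7 B2 95 F2 93 BB A2 D4 9A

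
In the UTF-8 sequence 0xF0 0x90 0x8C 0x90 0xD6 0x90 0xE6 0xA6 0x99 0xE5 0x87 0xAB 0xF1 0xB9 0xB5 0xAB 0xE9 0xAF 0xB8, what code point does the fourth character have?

U+51EB

Offset 0: leading byte 0xF0 = 11110000 → 4-byte char #1 = F0 90 8C 90.
Offset 4: leading byte 0xD6 = 11010110 → 2-byte char #2 = D6 90.
Offset 6: leading byte 0xE6 = 11100110 → 3-byte char #3 = E6 A6 99.
Offset 9: leading byte 0xE5 = 11100101 → 3-byte char #4 = E5 87 AB.
Leading byte 0xE5 = 11100101 matches 1110xxxx → 3-byte sequence.
Byte 1: 0xE5 = 11100101, payload 0101 (4 bits).
Byte 2: 0x87 = 10000111 (10xxxxxx ✓), payload 000111.
Byte 3: 0xAB = 10101011 (10xxxxxx ✓), payload 101011.
Concatenate: 0101000111101011 = 0x51EB (16 bits → U+51EB).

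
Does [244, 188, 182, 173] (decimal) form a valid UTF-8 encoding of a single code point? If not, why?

invalid (encodes a value above U+10FFFF)

Leading byte 0xF4 = 11110100 → 4-byte form.
Payload = 0x13CDAD, which exceeds U+10FFFF, the maximum Unicode code point. (Leading bytes F5–FF, or F4 followed by ≥ 0x90, are invalid.)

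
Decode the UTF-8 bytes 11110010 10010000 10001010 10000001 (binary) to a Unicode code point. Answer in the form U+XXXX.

Leading byte 0xF2 = 11110010 matches 11110xxx → 4-byte sequence.
Byte 1: 0xF2 = 11110010, payload 010 (3 bits).
Byte 2: 0x90 = 10010000 (10xxxxxx ✓), payload 010000.
Byte 3: 0x8A = 10001010 (10xxxxxx ✓), payload 001010.
Byte 4: 0x81 = 10000001 (10xxxxxx ✓), payload 000001.
Concatenate: 010010000001010000001 = 0x90281 (21 bits → U+90281).

U+90281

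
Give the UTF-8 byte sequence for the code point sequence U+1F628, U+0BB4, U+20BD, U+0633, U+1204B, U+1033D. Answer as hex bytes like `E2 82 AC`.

F0 9F 98 A8 E0 AE B4 E2 82 BD D8 B3 F0 92 81 8B F0 90 8C BD

U+1F628: 4-byte form → F0 9F 98 A8.
U+0BB4: 3-byte form → E0 AE B4.
U+20BD: 3-byte form → E2 82 BD.
U+0633: 2-byte form → D8 B3.
U+1204B: 4-byte form → F0 92 81 8B.
U+1033D: 4-byte form → F0 90 8C BD.
Concatenated (20 bytes): F0 9F 98 A8 E0 AE B4 E2 82 BD D8 B3 F0 92 81 8B F0 90 8C BD.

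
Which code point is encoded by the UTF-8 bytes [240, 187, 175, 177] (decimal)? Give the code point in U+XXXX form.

Leading byte 0xF0 = 11110000 matches 11110xxx → 4-byte sequence.
Byte 1: 0xF0 = 11110000, payload 000 (3 bits).
Byte 2: 0xBB = 10111011 (10xxxxxx ✓), payload 111011.
Byte 3: 0xAF = 10101111 (10xxxxxx ✓), payload 101111.
Byte 4: 0xB1 = 10110001 (10xxxxxx ✓), payload 110001.
Concatenate: 000111011101111110001 = 0x3BBF1 (21 bits → U+3BBF1).

U+3BBF1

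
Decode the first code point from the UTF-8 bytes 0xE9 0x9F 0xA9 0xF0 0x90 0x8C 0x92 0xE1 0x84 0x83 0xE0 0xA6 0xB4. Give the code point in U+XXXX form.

Offset 0: leading byte 0xE9 = 11101001 → 3-byte char #1 = E9 9F A9.
Leading byte 0xE9 = 11101001 matches 1110xxxx → 3-byte sequence.
Byte 1: 0xE9 = 11101001, payload 1001 (4 bits).
Byte 2: 0x9F = 10011111 (10xxxxxx ✓), payload 011111.
Byte 3: 0xA9 = 10101001 (10xxxxxx ✓), payload 101001.
Concatenate: 1001011111101001 = 0x97E9 (16 bits → U+97E9).

U+97E9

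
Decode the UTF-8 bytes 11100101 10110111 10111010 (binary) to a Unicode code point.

U+5DFA

Leading byte 0xE5 = 11100101 matches 1110xxxx → 3-byte sequence.
Byte 1: 0xE5 = 11100101, payload 0101 (4 bits).
Byte 2: 0xB7 = 10110111 (10xxxxxx ✓), payload 110111.
Byte 3: 0xBA = 10111010 (10xxxxxx ✓), payload 111010.
Concatenate: 0101110111111010 = 0x5DFA (16 bits → U+5DFA).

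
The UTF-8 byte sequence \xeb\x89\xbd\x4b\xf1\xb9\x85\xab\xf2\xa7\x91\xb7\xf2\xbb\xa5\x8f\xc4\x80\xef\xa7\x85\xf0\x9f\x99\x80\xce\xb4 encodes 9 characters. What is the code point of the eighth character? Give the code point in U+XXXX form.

U+1F640

Offset 0: leading byte 0xEB = 11101011 → 3-byte char #1 = EB 89 BD.
Offset 3: leading byte 0x4B = 01001011 → 1-byte char #2 = 4B.
Offset 4: leading byte 0xF1 = 11110001 → 4-byte char #3 = F1 B9 85 AB.
Offset 8: leading byte 0xF2 = 11110010 → 4-byte char #4 = F2 A7 91 B7.
Offset 12: leading byte 0xF2 = 11110010 → 4-byte char #5 = F2 BB A5 8F.
Offset 16: leading byte 0xC4 = 11000100 → 2-byte char #6 = C4 80.
Offset 18: leading byte 0xEF = 11101111 → 3-byte char #7 = EF A7 85.
Offset 21: leading byte 0xF0 = 11110000 → 4-byte char #8 = F0 9F 99 80.
Leading byte 0xF0 = 11110000 matches 11110xxx → 4-byte sequence.
Byte 1: 0xF0 = 11110000, payload 000 (3 bits).
Byte 2: 0x9F = 10011111 (10xxxxxx ✓), payload 011111.
Byte 3: 0x99 = 10011001 (10xxxxxx ✓), payload 011001.
Byte 4: 0x80 = 10000000 (10xxxxxx ✓), payload 000000.
Concatenate: 000011111011001000000 = 0x1F640 (21 bits → U+1F640).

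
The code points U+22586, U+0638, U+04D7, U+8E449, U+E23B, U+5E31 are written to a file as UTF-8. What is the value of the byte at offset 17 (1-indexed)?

1-indexed offset 17 is 0-indexed offset 16.
U+22586 → 4-byte form F0 A2 96 86 at offsets 0–3.
U+0638 → 2-byte form D8 B8 at offsets 4–5.
U+04D7 → 2-byte form D3 97 at offsets 6–7.
U+8E449 → 4-byte form F2 8E 91 89 at offsets 8–11.
U+E23B → 3-byte form EE 88 BB at offsets 12–14.
U+5E31 → 3-byte form E5 B8 B1 at offsets 15–17.
Offset 16 falls in char 6's range; it's byte 2 of E5 B8 B1 = 0xB8.

0xB8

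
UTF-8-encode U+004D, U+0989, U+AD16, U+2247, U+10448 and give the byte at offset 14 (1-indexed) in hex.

0x88

1-indexed offset 14 is 0-indexed offset 13.
U+004D → 1-byte form 4D at offsets 0–0.
U+0989 → 3-byte form E0 A6 89 at offsets 1–3.
U+AD16 → 3-byte form EA B4 96 at offsets 4–6.
U+2247 → 3-byte form E2 89 87 at offsets 7–9.
U+10448 → 4-byte form F0 90 91 88 at offsets 10–13.
Offset 13 falls in char 5's range; it's byte 4 of F0 90 91 88 = 0x88.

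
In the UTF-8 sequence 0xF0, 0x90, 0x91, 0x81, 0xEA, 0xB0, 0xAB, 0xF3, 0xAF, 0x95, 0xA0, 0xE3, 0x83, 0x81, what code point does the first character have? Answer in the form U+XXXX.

U+10441

Offset 0: leading byte 0xF0 = 11110000 → 4-byte char #1 = F0 90 91 81.
Leading byte 0xF0 = 11110000 matches 11110xxx → 4-byte sequence.
Byte 1: 0xF0 = 11110000, payload 000 (3 bits).
Byte 2: 0x90 = 10010000 (10xxxxxx ✓), payload 010000.
Byte 3: 0x91 = 10010001 (10xxxxxx ✓), payload 010001.
Byte 4: 0x81 = 10000001 (10xxxxxx ✓), payload 000001.
Concatenate: 000010000010001000001 = 0x10441 (21 bits → U+10441).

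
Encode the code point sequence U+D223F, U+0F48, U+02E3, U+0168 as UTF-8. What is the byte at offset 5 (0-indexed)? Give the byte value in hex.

0xBD

U+D223F → 4-byte form F3 92 88 BF at offsets 0–3.
U+0F48 → 3-byte form E0 BD 88 at offsets 4–6.
Offset 5 falls in char 2's range; it's byte 2 of E0 BD 88 = 0xBD.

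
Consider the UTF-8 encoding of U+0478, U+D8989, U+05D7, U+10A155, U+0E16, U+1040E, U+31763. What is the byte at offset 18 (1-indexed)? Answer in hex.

0x90

1-indexed offset 18 is 0-indexed offset 17.
U+0478 → 2-byte form D1 B8 at offsets 0–1.
U+D8989 → 4-byte form F3 98 A6 89 at offsets 2–5.
U+05D7 → 2-byte form D7 97 at offsets 6–7.
U+10A155 → 4-byte form F4 8A 85 95 at offsets 8–11.
U+0E16 → 3-byte form E0 B8 96 at offsets 12–14.
U+1040E → 4-byte form F0 90 90 8E at offsets 15–18.
Offset 17 falls in char 6's range; it's byte 3 of F0 90 90 8E = 0x90.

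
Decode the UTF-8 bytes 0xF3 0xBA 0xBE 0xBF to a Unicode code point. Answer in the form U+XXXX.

Leading byte 0xF3 = 11110011 matches 11110xxx → 4-byte sequence.
Byte 1: 0xF3 = 11110011, payload 011 (3 bits).
Byte 2: 0xBA = 10111010 (10xxxxxx ✓), payload 111010.
Byte 3: 0xBE = 10111110 (10xxxxxx ✓), payload 111110.
Byte 4: 0xBF = 10111111 (10xxxxxx ✓), payload 111111.
Concatenate: 011111010111110111111 = 0xFAFBF (21 bits → U+FAFBF).

U+FAFBF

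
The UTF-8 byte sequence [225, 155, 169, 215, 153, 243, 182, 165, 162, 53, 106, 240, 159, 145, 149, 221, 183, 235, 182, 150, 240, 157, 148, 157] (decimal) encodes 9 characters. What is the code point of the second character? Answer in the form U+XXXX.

U+05D9

Offset 0: leading byte 0xE1 = 11100001 → 3-byte char #1 = E1 9B A9.
Offset 3: leading byte 0xD7 = 11010111 → 2-byte char #2 = D7 99.
Leading byte 0xD7 = 11010111 matches 110xxxxx → 2-byte sequence.
Byte 1: 0xD7 = 11010111, payload 10111 (5 bits).
Byte 2: 0x99 = 10011001 (10xxxxxx ✓), payload 011001.
Concatenate: 10111011001 = 0x5D9 (11 bits → U+05D9).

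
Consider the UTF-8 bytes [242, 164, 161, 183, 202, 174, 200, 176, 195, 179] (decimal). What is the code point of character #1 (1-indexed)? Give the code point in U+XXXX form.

Offset 0: leading byte 0xF2 = 11110010 → 4-byte char #1 = F2 A4 A1 B7.
Leading byte 0xF2 = 11110010 matches 11110xxx → 4-byte sequence.
Byte 1: 0xF2 = 11110010, payload 010 (3 bits).
Byte 2: 0xA4 = 10100100 (10xxxxxx ✓), payload 100100.
Byte 3: 0xA1 = 10100001 (10xxxxxx ✓), payload 100001.
Byte 4: 0xB7 = 10110111 (10xxxxxx ✓), payload 110111.
Concatenate: 010100100100001110111 = 0xA4877 (21 bits → U+A4877).

U+A4877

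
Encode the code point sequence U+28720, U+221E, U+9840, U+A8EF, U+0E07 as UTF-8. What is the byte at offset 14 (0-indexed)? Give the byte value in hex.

U+28720 → 4-byte form F0 A8 9C A0 at offsets 0–3.
U+221E → 3-byte form E2 88 9E at offsets 4–6.
U+9840 → 3-byte form E9 A1 80 at offsets 7–9.
U+A8EF → 3-byte form EA A3 AF at offsets 10–12.
U+0E07 → 3-byte form E0 B8 87 at offsets 13–15.
Offset 14 falls in char 5's range; it's byte 2 of E0 B8 87 = 0xB8.

0xB8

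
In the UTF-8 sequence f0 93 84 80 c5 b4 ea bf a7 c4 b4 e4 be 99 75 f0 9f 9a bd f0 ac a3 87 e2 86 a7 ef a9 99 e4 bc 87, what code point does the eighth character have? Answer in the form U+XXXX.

Offset 0: leading byte 0xF0 = 11110000 → 4-byte char #1 = F0 93 84 80.
Offset 4: leading byte 0xC5 = 11000101 → 2-byte char #2 = C5 B4.
Offset 6: leading byte 0xEA = 11101010 → 3-byte char #3 = EA BF A7.
Offset 9: leading byte 0xC4 = 11000100 → 2-byte char #4 = C4 B4.
Offset 11: leading byte 0xE4 = 11100100 → 3-byte char #5 = E4 BE 99.
Offset 14: leading byte 0x75 = 01110101 → 1-byte char #6 = 75.
Offset 15: leading byte 0xF0 = 11110000 → 4-byte char #7 = F0 9F 9A BD.
Offset 19: leading byte 0xF0 = 11110000 → 4-byte char #8 = F0 AC A3 87.
Leading byte 0xF0 = 11110000 matches 11110xxx → 4-byte sequence.
Byte 1: 0xF0 = 11110000, payload 000 (3 bits).
Byte 2: 0xAC = 10101100 (10xxxxxx ✓), payload 101100.
Byte 3: 0xA3 = 10100011 (10xxxxxx ✓), payload 100011.
Byte 4: 0x87 = 10000111 (10xxxxxx ✓), payload 000111.
Concatenate: 000101100100011000111 = 0x2C8C7 (21 bits → U+2C8C7).

U+2C8C7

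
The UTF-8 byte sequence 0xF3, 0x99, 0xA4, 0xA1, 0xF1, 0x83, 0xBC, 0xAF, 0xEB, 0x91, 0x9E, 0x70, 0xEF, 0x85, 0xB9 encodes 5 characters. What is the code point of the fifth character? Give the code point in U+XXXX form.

U+F179

Offset 0: leading byte 0xF3 = 11110011 → 4-byte char #1 = F3 99 A4 A1.
Offset 4: leading byte 0xF1 = 11110001 → 4-byte char #2 = F1 83 BC AF.
Offset 8: leading byte 0xEB = 11101011 → 3-byte char #3 = EB 91 9E.
Offset 11: leading byte 0x70 = 01110000 → 1-byte char #4 = 70.
Offset 12: leading byte 0xEF = 11101111 → 3-byte char #5 = EF 85 B9.
Leading byte 0xEF = 11101111 matches 1110xxxx → 3-byte sequence.
Byte 1: 0xEF = 11101111, payload 1111 (4 bits).
Byte 2: 0x85 = 10000101 (10xxxxxx ✓), payload 000101.
Byte 3: 0xB9 = 10111001 (10xxxxxx ✓), payload 111001.
Concatenate: 1111000101111001 = 0xF179 (16 bits → U+F179).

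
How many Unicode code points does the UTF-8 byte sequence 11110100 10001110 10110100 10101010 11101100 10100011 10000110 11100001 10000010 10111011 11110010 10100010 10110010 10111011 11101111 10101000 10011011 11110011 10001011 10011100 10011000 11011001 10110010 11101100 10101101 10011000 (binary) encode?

8

Byte at offset 0: 0xF4 = 11110100 → 4-byte char (#1). Advance 4.
Byte at offset 4: 0xEC = 11101100 → 3-byte char (#2). Advance 3.
Byte at offset 7: 0xE1 = 11100001 → 3-byte char (#3). Advance 3.
Byte at offset 10: 0xF2 = 11110010 → 4-byte char (#4). Advance 4.
Byte at offset 14: 0xEF = 11101111 → 3-byte char (#5). Advance 3.
Byte at offset 17: 0xF3 = 11110011 → 4-byte char (#6). Advance 4.
Byte at offset 21: 0xD9 = 11011001 → 2-byte char (#7). Advance 2.
Byte at offset 23: 0xEC = 11101100 → 3-byte char (#8). Advance 3.
Reached end at offset 26 after 8 code points.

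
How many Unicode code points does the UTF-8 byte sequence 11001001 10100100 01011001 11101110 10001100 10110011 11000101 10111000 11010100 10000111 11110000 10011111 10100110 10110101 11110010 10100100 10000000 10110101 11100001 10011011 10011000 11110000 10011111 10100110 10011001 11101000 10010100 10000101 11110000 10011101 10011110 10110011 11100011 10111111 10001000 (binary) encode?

12

Byte at offset 0: 0xC9 = 11001001 → 2-byte char (#1). Advance 2.
Byte at offset 2: 0x59 = 01011001 → 1-byte char (#2). Advance 1.
Byte at offset 3: 0xEE = 11101110 → 3-byte char (#3). Advance 3.
Byte at offset 6: 0xC5 = 11000101 → 2-byte char (#4). Advance 2.
Byte at offset 8: 0xD4 = 11010100 → 2-byte char (#5). Advance 2.
Byte at offset 10: 0xF0 = 11110000 → 4-byte char (#6). Advance 4.
Byte at offset 14: 0xF2 = 11110010 → 4-byte char (#7). Advance 4.
Byte at offset 18: 0xE1 = 11100001 → 3-byte char (#8). Advance 3.
Byte at offset 21: 0xF0 = 11110000 → 4-byte char (#9). Advance 4.
Byte at offset 25: 0xE8 = 11101000 → 3-byte char (#10). Advance 3.
Byte at offset 28: 0xF0 = 11110000 → 4-byte char (#11). Advance 4.
Byte at offset 32: 0xE3 = 11100011 → 3-byte char (#12). Advance 3.
Reached end at offset 35 after 12 code points.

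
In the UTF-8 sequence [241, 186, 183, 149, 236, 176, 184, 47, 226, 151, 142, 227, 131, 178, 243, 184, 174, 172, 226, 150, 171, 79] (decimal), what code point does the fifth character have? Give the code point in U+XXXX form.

U+30F2

Offset 0: leading byte 0xF1 = 11110001 → 4-byte char #1 = F1 BA B7 95.
Offset 4: leading byte 0xEC = 11101100 → 3-byte char #2 = EC B0 B8.
Offset 7: leading byte 0x2F = 00101111 → 1-byte char #3 = 2F.
Offset 8: leading byte 0xE2 = 11100010 → 3-byte char #4 = E2 97 8E.
Offset 11: leading byte 0xE3 = 11100011 → 3-byte char #5 = E3 83 B2.
Leading byte 0xE3 = 11100011 matches 1110xxxx → 3-byte sequence.
Byte 1: 0xE3 = 11100011, payload 0011 (4 bits).
Byte 2: 0x83 = 10000011 (10xxxxxx ✓), payload 000011.
Byte 3: 0xB2 = 10110010 (10xxxxxx ✓), payload 110010.
Concatenate: 0011000011110010 = 0x30F2 (16 bits → U+30F2).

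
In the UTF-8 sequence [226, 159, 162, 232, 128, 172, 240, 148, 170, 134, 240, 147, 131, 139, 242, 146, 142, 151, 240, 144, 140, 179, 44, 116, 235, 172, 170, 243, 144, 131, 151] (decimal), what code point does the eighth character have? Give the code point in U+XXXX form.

U+0074

Offset 0: leading byte 0xE2 = 11100010 → 3-byte char #1 = E2 9F A2.
Offset 3: leading byte 0xE8 = 11101000 → 3-byte char #2 = E8 80 AC.
Offset 6: leading byte 0xF0 = 11110000 → 4-byte char #3 = F0 94 AA 86.
Offset 10: leading byte 0xF0 = 11110000 → 4-byte char #4 = F0 93 83 8B.
Offset 14: leading byte 0xF2 = 11110010 → 4-byte char #5 = F2 92 8E 97.
Offset 18: leading byte 0xF0 = 11110000 → 4-byte char #6 = F0 90 8C B3.
Offset 22: leading byte 0x2C = 00101100 → 1-byte char #7 = 2C.
Offset 23: leading byte 0x74 = 01110100 → 1-byte char #8 = 74.
Leading byte 0x74 = 01110100 matches 0xxxxxxx → 1-byte sequence.
Byte 1: 0x74 = 01110100, payload 1110100 (7 bits).
Concatenate: 1110100 = 0x74 (7 bits → U+0074).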